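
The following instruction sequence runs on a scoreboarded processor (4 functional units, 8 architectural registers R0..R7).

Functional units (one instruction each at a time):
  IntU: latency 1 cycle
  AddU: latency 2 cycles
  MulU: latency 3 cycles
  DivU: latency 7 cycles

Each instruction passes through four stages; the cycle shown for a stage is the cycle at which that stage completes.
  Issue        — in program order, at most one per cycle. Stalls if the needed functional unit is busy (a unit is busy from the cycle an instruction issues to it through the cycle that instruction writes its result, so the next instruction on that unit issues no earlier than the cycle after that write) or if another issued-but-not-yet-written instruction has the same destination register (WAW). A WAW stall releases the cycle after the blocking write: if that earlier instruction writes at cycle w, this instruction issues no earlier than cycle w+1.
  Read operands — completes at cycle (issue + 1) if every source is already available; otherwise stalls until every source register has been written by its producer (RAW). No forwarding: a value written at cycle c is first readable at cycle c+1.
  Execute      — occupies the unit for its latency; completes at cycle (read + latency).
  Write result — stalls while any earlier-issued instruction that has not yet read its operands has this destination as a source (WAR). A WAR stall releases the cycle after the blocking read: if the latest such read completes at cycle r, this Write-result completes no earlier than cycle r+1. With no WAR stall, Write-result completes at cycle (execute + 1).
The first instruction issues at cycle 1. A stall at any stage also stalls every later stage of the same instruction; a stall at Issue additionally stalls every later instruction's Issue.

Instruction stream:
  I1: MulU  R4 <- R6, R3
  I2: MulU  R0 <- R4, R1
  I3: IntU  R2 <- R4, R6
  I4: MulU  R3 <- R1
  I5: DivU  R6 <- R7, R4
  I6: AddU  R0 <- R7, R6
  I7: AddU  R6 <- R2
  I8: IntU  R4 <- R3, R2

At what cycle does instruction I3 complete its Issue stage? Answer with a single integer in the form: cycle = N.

[1] I1 dispatched to MulU
[2] I1 operands ready
[5] I1 complete
[6] R4←I1
[7] I2 dispatched to MulU
[8] I2 operands ready; I3 dispatched to IntU
[9] I3 operands ready
[10] I3 complete
[11] I2 complete; R2←I3
[12] R0←I2
[13] I4 dispatched to MulU
[14] I4 operands ready; I5 dispatched to DivU
[15] I5 operands ready; I6 dispatched to AddU
[17] I4 complete
[18] R3←I4
[22] I5 complete
[23] R6←I5
[24] I6 operands ready
[26] I6 complete
[27] R0←I6
[28] I7 dispatched to AddU
[29] I7 operands ready; I8 dispatched to IntU
[30] I8 operands ready
[31] I7 complete; I8 complete
[32] R6←I7; R4←I8

cycle = 8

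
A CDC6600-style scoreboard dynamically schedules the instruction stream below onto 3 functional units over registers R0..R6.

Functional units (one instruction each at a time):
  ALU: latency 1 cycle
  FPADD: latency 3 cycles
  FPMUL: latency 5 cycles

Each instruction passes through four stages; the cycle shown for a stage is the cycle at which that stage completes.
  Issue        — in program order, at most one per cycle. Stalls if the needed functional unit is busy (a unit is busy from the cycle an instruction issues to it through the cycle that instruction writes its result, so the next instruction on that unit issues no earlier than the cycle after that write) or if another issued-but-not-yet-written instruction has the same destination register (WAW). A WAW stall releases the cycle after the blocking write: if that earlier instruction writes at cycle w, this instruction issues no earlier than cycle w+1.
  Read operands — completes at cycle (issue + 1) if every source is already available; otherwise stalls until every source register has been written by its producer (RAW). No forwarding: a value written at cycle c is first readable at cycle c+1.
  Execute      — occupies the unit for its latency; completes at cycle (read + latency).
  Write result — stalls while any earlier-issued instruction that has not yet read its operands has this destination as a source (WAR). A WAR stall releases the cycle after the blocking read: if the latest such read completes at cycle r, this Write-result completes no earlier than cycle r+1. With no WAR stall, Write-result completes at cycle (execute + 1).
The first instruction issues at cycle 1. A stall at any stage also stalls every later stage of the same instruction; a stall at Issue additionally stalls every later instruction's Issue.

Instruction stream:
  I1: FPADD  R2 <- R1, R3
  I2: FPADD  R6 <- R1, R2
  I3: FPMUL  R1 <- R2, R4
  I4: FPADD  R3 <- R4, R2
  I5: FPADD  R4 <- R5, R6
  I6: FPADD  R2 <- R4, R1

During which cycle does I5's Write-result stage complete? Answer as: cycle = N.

cycle = 24

cycle 1: I1 dispatched to FPADD
cycle 2: I1 operands ready
cycle 5: I1 complete
cycle 6: R2←I1
cycle 7: I2 dispatched to FPADD
cycle 8: I2 operands ready; I3 dispatched to FPMUL
cycle 9: I3 operands ready
cycle 11: I2 complete
cycle 12: R6←I2
cycle 13: I4 dispatched to FPADD
cycle 14: I3 complete; I4 operands ready
cycle 15: R1←I3
cycle 17: I4 complete
cycle 18: R3←I4
cycle 19: I5 dispatched to FPADD
cycle 20: I5 operands ready
cycle 23: I5 complete
cycle 24: R4←I5
cycle 25: I6 dispatched to FPADD
cycle 26: I6 operands ready
cycle 29: I6 complete
cycle 30: R2←I6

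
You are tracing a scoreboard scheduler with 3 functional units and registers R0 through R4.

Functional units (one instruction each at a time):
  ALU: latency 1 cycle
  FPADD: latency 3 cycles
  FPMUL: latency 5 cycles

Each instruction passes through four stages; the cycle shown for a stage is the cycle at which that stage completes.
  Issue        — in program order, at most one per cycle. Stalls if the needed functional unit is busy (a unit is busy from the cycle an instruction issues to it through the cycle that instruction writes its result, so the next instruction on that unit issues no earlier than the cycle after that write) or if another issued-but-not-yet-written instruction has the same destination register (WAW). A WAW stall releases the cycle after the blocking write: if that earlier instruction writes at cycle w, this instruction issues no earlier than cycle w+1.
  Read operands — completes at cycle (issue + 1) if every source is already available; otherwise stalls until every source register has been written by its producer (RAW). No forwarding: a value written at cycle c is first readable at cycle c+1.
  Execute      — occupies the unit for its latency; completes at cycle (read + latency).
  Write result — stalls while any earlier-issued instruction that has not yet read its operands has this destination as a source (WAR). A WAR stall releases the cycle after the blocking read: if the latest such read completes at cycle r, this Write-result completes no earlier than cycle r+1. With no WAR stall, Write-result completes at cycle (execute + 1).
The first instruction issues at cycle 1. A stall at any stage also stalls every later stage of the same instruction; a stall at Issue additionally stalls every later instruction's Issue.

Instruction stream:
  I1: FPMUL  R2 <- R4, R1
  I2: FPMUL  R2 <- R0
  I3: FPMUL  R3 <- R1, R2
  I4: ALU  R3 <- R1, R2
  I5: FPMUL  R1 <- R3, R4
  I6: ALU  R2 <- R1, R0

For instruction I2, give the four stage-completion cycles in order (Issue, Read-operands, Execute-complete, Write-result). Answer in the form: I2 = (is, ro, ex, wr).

I1: IS=1 RO=2 EX=7 WR=8
I2: IS=9 RO=10 EX=15 WR=16  [struct: FPMUL busy until I1 writes@8]
I3: IS=17 RO=18 EX=23 WR=24  [struct: FPMUL busy until I2 writes@16]
I4: IS=25 RO=26 EX=27 WR=28  [WAW R3: wait I3 write@24]
I5: IS=26 RO=29 EX=34 WR=35  [RAW R3: wait I4 write@28]
I6: IS=29 RO=36 EX=37 WR=38  [struct: ALU busy until I4 writes@28; RAW R1: wait I5 write@35]

I2 = (9, 10, 15, 16)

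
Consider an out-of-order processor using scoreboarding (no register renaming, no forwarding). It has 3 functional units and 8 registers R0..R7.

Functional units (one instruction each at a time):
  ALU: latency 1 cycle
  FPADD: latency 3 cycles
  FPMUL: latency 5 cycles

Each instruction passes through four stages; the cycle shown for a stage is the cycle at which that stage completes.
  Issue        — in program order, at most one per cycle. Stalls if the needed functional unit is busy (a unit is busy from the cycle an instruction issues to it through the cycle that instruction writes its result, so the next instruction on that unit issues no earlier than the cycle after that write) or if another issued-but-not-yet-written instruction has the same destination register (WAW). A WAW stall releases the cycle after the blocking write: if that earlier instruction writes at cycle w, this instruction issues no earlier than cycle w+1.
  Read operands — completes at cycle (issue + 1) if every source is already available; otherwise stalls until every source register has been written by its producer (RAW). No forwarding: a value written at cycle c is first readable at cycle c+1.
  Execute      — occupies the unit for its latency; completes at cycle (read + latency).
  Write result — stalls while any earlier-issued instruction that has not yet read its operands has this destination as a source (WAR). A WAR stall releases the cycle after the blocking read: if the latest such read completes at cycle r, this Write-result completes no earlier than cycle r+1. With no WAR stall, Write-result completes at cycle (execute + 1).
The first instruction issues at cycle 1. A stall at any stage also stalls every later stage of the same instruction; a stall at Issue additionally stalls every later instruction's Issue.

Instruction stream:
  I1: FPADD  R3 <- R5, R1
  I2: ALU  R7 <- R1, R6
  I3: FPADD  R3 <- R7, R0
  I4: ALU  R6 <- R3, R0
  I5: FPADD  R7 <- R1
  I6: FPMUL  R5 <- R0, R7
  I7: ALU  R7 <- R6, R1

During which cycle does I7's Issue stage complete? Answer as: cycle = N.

cycle = 19

c1: I1 dispatched to FPADD
c2: I1 operands ready | I2 dispatched to ALU
c3: I2 operands ready
c4: I2 complete
c5: I1 complete | R7←I2
c6: R3←I1
c7: I3 dispatched to FPADD
c8: I3 operands ready | I4 dispatched to ALU
c11: I3 complete
c12: R3←I3
c13: I4 operands ready | I5 dispatched to FPADD
c14: I4 complete | I5 operands ready | I6 dispatched to FPMUL
c15: R6←I4
c17: I5 complete
c18: R7←I5
c19: I6 operands ready | I7 dispatched to ALU
c20: I7 operands ready
c21: I7 complete
c22: R7←I7
c24: I6 complete
c25: R5←I6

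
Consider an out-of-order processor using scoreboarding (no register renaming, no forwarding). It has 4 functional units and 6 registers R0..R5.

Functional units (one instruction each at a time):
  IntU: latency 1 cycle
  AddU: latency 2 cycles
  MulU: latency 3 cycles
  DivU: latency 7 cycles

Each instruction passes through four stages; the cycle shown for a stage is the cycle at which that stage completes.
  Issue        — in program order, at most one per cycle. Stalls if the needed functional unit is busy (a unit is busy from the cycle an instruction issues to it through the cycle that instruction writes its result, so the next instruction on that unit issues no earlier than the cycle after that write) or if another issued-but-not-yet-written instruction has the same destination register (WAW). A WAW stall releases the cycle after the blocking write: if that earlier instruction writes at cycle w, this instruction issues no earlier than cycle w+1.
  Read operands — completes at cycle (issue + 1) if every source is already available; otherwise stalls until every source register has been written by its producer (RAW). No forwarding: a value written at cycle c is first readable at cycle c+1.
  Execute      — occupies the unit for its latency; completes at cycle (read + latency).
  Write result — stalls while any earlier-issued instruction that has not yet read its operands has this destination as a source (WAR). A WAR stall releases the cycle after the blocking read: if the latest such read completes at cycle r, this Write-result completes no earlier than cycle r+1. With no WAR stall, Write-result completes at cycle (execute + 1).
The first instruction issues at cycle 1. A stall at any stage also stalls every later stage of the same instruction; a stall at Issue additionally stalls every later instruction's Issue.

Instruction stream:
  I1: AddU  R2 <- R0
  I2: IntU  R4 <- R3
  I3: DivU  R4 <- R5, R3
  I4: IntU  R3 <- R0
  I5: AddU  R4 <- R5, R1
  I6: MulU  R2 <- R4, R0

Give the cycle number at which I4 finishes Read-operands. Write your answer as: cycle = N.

cycle = 8

cycle 1: I1 issues→AddU
cycle 2: I1 reads; I2 issues→IntU
cycle 3: I2 reads
cycle 4: I1 exec-done; I2 exec-done
cycle 5: I1 writes R2; I2 writes R4
cycle 6: I3 issues→DivU
cycle 7: I3 reads; I4 issues→IntU
cycle 8: I4 reads
cycle 9: I4 exec-done
cycle 10: I4 writes R3
cycle 14: I3 exec-done
cycle 15: I3 writes R4
cycle 16: I5 issues→AddU
cycle 17: I5 reads; I6 issues→MulU
cycle 19: I5 exec-done
cycle 20: I5 writes R4
cycle 21: I6 reads
cycle 24: I6 exec-done
cycle 25: I6 writes R2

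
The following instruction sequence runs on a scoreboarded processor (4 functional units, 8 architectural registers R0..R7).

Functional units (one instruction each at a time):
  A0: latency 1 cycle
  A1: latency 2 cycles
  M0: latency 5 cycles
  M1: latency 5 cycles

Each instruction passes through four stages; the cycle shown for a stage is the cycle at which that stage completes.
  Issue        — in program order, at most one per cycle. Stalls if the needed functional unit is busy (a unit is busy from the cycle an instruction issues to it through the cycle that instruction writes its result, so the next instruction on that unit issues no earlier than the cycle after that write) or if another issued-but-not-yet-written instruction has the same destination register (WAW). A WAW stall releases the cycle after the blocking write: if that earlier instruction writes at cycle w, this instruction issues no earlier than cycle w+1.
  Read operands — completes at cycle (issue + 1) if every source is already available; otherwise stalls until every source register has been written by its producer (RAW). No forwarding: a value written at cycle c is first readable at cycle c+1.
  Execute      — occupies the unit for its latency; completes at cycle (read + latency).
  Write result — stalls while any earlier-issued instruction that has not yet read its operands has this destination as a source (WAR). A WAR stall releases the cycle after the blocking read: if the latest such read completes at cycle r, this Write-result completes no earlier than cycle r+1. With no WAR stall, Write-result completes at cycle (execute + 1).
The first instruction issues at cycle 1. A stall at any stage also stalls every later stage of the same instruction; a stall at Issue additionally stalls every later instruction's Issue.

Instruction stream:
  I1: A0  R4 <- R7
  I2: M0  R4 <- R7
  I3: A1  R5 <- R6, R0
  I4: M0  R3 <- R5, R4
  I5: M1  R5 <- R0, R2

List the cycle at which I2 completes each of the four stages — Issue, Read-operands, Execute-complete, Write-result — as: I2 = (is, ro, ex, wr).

c1: I1→A0
c2: I1 RO
c3: I1 EX
c4: I1 WR R4
c5: I2→M0
c6: I2 RO · I3→A1
c7: I3 RO
c9: I3 EX
c10: I3 WR R5
c11: I2 EX
c12: I2 WR R4
c13: I4→M0
c14: I4 RO · I5→M1
c15: I5 RO
c19: I4 EX
c20: I4 WR R3 · I5 EX
c21: I5 WR R5

I2 = (5, 6, 11, 12)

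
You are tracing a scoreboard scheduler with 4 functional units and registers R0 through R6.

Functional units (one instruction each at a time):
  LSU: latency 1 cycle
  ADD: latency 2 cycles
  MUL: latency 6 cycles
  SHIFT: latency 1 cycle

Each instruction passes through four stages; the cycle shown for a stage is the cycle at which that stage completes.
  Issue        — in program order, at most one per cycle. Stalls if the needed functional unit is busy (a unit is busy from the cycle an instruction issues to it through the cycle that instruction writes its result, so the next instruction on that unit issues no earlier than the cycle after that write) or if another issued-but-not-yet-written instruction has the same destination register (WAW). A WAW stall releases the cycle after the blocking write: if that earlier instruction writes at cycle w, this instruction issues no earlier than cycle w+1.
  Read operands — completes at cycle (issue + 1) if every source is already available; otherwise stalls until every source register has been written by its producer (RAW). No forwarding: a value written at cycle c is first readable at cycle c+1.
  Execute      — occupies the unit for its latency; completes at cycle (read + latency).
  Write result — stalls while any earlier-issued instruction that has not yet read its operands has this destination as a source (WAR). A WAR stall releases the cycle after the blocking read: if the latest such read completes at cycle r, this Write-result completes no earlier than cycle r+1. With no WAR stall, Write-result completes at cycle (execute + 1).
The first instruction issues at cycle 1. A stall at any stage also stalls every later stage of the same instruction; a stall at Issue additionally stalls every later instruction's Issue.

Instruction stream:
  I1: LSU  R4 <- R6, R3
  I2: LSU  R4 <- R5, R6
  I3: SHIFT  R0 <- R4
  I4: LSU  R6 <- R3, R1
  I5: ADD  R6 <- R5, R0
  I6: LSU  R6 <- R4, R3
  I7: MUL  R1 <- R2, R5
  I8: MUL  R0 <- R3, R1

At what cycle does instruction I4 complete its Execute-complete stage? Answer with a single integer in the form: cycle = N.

cycle = 11

[1] I1 issues→LSU
[2] I1 reads
[3] I1 exec-done
[4] I1 writes R4
[5] I2 issues→LSU
[6] I2 reads; I3 issues→SHIFT
[7] I2 exec-done
[8] I2 writes R4
[9] I3 reads; I4 issues→LSU
[10] I3 exec-done; I4 reads
[11] I3 writes R0; I4 exec-done
[12] I4 writes R6
[13] I5 issues→ADD
[14] I5 reads
[16] I5 exec-done
[17] I5 writes R6
[18] I6 issues→LSU
[19] I6 reads; I7 issues→MUL
[20] I6 exec-done; I7 reads
[21] I6 writes R6
[26] I7 exec-done
[27] I7 writes R1
[28] I8 issues→MUL
[29] I8 reads
[35] I8 exec-done
[36] I8 writes R0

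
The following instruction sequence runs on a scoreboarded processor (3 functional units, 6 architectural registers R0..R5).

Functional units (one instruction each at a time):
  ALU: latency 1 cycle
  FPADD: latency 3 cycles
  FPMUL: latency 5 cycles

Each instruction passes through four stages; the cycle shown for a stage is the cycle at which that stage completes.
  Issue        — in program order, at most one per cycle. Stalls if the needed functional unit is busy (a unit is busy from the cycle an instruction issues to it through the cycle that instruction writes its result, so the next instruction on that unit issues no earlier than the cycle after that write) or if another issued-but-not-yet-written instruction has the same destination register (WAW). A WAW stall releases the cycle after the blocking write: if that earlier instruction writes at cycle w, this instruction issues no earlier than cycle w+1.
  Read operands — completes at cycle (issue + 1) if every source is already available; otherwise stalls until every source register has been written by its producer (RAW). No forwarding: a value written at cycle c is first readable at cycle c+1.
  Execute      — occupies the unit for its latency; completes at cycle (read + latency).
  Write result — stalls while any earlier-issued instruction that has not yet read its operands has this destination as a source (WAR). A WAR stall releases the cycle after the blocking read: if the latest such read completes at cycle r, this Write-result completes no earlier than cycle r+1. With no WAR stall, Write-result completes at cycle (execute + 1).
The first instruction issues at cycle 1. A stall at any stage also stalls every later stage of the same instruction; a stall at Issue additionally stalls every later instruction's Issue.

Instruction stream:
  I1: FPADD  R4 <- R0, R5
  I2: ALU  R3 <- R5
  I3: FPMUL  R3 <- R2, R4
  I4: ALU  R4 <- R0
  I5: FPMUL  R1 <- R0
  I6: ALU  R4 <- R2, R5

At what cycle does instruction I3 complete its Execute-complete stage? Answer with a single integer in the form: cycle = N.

[I1] 1/2/5/6
[I2] 2/3/4/5
[I3] 6/7/12/13  (WAW R3: wait I2 write@5)
[I4] 7/8/9/10
[I5] 14/15/20/21  (struct: FPMUL busy until I3 writes@13)
[I6] 15/16/17/18

cycle = 12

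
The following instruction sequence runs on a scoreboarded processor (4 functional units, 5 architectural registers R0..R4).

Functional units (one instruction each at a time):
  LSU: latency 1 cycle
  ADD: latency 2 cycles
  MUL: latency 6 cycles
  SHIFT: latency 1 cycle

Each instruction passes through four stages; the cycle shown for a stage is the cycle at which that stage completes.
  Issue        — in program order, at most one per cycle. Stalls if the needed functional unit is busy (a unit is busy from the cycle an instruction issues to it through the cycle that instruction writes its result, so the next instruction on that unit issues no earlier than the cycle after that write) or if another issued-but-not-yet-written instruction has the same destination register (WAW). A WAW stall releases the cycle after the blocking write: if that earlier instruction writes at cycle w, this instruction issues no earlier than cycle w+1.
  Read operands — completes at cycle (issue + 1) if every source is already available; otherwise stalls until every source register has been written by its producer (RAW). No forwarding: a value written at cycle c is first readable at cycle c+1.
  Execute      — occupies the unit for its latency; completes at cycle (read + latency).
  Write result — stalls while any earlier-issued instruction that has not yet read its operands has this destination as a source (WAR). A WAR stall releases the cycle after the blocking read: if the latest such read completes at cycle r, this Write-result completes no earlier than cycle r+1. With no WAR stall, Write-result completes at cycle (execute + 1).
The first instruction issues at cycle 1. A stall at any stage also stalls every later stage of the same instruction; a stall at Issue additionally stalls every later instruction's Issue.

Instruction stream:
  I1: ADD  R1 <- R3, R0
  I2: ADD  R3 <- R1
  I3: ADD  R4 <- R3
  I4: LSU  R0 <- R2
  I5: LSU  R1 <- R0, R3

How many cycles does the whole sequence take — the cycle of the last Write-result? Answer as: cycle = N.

cycle = 19

[1] I1 dispatched to ADD
[2] I1 operands ready
[4] I1 complete
[5] R1←I1
[6] I2 dispatched to ADD
[7] I2 operands ready
[9] I2 complete
[10] R3←I2
[11] I3 dispatched to ADD
[12] I3 operands ready · I4 dispatched to LSU
[13] I4 operands ready
[14] I3 complete · I4 complete
[15] R4←I3 · R0←I4
[16] I5 dispatched to LSU
[17] I5 operands ready
[18] I5 complete
[19] R1←I5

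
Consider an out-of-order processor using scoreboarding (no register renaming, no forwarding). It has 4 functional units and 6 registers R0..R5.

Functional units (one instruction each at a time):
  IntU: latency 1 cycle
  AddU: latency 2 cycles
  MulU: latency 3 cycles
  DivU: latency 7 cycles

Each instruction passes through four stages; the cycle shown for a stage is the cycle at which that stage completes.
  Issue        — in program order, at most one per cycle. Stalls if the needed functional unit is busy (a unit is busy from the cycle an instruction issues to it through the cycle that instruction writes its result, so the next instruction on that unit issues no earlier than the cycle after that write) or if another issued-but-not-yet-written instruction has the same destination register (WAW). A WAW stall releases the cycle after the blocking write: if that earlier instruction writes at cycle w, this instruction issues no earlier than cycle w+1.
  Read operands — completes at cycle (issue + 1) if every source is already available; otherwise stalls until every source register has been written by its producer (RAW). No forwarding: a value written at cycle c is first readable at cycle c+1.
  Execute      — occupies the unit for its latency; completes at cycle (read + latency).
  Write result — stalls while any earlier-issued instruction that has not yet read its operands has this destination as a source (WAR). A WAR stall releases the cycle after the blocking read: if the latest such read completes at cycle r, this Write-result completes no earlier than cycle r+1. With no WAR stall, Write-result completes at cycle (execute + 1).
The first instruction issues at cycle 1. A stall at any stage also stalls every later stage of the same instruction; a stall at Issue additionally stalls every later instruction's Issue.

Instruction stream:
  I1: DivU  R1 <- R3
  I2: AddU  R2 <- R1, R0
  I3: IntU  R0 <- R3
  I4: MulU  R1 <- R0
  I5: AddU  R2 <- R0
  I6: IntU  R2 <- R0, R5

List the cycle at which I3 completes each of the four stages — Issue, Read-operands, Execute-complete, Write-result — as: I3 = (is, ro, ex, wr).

I3 = (3, 4, 5, 12)

c1: I1 dispatched to DivU
c2: I1 operands ready · I2 dispatched to AddU
c3: I3 dispatched to IntU
c4: I3 operands ready
c5: I3 complete
c9: I1 complete
c10: R1←I1
c11: I2 operands ready · I4 dispatched to MulU
c12: R0←I3
c13: I2 complete · I4 operands ready
c14: R2←I2
c15: I5 dispatched to AddU
c16: I4 complete · I5 operands ready
c17: R1←I4
c18: I5 complete
c19: R2←I5
c20: I6 dispatched to IntU
c21: I6 operands ready
c22: I6 complete
c23: R2←I6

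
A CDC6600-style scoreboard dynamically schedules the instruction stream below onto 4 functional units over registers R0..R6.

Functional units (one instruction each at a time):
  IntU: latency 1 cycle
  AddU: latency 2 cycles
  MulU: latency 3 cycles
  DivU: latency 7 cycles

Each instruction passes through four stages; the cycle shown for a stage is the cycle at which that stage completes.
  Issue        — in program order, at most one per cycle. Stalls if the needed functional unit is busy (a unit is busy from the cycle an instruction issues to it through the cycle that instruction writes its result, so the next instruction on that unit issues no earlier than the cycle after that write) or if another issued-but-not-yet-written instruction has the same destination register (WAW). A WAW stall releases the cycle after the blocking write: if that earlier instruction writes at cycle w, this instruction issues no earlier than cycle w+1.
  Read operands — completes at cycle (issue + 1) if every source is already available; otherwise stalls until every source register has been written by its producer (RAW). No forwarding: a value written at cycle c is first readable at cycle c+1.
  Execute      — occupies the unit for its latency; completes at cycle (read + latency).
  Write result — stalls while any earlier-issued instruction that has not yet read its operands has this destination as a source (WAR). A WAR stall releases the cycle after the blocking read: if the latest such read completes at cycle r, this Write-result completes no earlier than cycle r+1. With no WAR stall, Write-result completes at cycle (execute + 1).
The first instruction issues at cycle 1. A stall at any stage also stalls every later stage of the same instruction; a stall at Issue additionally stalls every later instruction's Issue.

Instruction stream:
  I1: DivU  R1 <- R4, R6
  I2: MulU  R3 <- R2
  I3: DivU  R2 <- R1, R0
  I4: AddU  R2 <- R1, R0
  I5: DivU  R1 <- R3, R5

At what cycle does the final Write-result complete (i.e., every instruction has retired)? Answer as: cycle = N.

  I1 | 1 | 2 | 9 | 10
  I2 | 2 | 3 | 6 | 7
  I3 | 11 | 12 | 19 | 20   struct: DivU busy until I1 writes@10
  I4 | 21 | 22 | 24 | 25   WAW R2: wait I3 write@20
  I5 | 22 | 23 | 30 | 31

cycle = 31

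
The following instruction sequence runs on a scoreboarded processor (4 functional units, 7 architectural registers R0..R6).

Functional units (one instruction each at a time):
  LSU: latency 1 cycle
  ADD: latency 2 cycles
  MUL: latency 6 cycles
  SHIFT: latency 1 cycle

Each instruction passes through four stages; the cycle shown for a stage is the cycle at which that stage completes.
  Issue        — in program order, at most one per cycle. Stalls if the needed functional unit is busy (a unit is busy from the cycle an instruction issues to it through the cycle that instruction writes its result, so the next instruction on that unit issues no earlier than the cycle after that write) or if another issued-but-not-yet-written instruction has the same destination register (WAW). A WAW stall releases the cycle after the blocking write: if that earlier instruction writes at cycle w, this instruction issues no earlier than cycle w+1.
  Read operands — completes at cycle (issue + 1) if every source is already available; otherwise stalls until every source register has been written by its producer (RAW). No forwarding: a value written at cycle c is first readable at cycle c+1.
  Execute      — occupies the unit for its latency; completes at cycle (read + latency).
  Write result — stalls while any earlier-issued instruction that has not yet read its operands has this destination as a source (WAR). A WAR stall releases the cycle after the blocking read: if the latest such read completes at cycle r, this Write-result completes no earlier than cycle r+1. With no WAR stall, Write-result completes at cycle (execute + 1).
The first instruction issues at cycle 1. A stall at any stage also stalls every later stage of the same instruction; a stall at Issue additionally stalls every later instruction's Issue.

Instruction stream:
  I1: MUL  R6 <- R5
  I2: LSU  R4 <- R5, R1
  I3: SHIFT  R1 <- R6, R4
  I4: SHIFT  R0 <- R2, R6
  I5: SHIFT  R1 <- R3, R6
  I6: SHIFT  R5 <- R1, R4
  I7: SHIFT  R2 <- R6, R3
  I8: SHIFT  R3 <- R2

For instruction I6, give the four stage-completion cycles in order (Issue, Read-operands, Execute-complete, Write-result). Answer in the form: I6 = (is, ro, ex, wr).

[1] I1 issues→MUL
[2] I1 reads | I2 issues→LSU
[3] I2 reads | I3 issues→SHIFT
[4] I2 exec-done
[5] I2 writes R4
[8] I1 exec-done
[9] I1 writes R6
[10] I3 reads
[11] I3 exec-done
[12] I3 writes R1
[13] I4 issues→SHIFT
[14] I4 reads
[15] I4 exec-done
[16] I4 writes R0
[17] I5 issues→SHIFT
[18] I5 reads
[19] I5 exec-done
[20] I5 writes R1
[21] I6 issues→SHIFT
[22] I6 reads
[23] I6 exec-done
[24] I6 writes R5
[25] I7 issues→SHIFT
[26] I7 reads
[27] I7 exec-done
[28] I7 writes R2
[29] I8 issues→SHIFT
[30] I8 reads
[31] I8 exec-done
[32] I8 writes R3

I6 = (21, 22, 23, 24)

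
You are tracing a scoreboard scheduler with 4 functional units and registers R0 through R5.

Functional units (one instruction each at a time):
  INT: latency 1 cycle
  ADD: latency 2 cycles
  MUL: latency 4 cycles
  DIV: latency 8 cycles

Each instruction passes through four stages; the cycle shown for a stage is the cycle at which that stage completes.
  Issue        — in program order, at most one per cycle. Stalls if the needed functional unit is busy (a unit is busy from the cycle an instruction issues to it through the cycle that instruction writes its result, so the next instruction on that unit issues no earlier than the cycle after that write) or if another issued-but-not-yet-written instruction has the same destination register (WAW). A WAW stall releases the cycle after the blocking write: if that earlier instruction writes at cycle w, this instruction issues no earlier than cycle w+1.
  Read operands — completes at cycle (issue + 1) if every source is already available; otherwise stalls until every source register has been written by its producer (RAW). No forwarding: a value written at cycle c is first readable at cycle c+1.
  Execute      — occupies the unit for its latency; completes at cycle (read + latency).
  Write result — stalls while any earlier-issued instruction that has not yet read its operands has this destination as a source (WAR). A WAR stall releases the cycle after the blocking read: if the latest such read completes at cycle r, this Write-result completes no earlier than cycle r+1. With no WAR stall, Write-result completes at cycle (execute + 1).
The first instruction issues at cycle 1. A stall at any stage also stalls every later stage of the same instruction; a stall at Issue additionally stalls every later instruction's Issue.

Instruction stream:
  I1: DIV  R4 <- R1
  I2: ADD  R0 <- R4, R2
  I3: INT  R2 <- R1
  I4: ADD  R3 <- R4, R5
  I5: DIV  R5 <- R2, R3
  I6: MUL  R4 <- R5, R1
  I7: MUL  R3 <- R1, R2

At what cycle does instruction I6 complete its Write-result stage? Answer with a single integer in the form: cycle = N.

I1: IS=1 RO=2 EX=10 WR=11
I2: IS=2 RO=12 EX=14 WR=15  [RAW R4: wait I1 write@11]
I3: IS=3 RO=4 EX=5 WR=13  [WAR R2: wait I2 read@12]
I4: IS=16 RO=17 EX=19 WR=20  [struct: ADD busy until I2 writes@15]
I5: IS=17 RO=21 EX=29 WR=30  [RAW R3: wait I4 write@20]
I6: IS=18 RO=31 EX=35 WR=36  [RAW R5: wait I5 write@30]
I7: IS=37 RO=38 EX=42 WR=43  [struct: MUL busy until I6 writes@36]

cycle = 36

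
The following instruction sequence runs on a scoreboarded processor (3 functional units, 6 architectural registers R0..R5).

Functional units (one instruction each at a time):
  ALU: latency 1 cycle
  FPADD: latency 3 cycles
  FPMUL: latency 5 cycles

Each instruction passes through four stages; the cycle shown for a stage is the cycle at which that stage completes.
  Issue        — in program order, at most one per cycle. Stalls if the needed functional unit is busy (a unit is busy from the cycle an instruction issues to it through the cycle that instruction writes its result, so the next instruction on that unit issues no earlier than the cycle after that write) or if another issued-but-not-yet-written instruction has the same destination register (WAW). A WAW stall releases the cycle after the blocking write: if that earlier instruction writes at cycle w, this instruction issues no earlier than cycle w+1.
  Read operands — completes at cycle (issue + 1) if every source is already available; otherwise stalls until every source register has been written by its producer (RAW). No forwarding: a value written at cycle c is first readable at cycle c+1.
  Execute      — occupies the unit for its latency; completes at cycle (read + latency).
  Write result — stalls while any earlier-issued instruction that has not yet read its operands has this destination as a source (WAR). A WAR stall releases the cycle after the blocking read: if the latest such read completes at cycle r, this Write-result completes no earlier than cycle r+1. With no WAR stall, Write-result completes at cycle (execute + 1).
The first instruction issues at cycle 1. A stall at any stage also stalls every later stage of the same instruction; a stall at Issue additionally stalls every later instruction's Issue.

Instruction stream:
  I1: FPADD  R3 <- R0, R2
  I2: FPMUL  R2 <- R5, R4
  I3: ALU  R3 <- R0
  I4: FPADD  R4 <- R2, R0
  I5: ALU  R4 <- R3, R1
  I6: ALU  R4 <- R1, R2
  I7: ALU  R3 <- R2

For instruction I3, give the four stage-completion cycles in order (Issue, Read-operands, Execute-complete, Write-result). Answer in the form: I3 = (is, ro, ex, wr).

1) issue 1, read 2, done 5, write 6
2) issue 2, read 3, done 8, write 9
3) issue 7, read 8, done 9, write 10  <WAW R3: wait I1 write@6>
4) issue 8, read 10, done 13, write 14  <RAW R2: wait I2 write@9>
5) issue 15, read 16, done 17, write 18  <WAW R4: wait I4 write@14>
6) issue 19, read 20, done 21, write 22  <struct: ALU busy until I5 writes@18>
7) issue 23, read 24, done 25, write 26  <struct: ALU busy until I6 writes@22>

I3 = (7, 8, 9, 10)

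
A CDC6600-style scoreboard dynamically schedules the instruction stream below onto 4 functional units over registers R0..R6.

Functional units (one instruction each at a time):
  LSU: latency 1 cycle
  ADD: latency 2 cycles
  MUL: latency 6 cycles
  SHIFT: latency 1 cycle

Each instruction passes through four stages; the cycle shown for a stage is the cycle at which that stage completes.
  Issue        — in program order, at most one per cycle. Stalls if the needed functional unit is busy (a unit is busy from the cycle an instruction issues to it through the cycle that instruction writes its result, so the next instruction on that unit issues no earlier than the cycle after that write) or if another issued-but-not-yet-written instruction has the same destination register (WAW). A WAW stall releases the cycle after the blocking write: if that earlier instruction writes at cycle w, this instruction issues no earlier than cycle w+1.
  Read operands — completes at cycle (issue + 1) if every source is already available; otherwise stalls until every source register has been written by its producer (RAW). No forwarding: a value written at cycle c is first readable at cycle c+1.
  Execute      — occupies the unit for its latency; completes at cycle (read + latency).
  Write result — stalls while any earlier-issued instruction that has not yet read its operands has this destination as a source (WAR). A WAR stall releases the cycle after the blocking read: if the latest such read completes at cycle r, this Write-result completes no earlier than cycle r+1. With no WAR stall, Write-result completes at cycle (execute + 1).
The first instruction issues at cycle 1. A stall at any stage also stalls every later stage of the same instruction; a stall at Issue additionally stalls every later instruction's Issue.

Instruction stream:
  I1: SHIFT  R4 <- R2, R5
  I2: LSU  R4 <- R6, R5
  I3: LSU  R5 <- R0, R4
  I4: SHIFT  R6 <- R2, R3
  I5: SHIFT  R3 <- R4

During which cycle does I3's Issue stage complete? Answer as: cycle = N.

cycle = 9

I1: IS=1 RO=2 EX=3 WR=4
I2: IS=5 RO=6 EX=7 WR=8  [WAW R4: wait I1 write@4]
I3: IS=9 RO=10 EX=11 WR=12  [struct: LSU busy until I2 writes@8]
I4: IS=10 RO=11 EX=12 WR=13
I5: IS=14 RO=15 EX=16 WR=17  [struct: SHIFT busy until I4 writes@13]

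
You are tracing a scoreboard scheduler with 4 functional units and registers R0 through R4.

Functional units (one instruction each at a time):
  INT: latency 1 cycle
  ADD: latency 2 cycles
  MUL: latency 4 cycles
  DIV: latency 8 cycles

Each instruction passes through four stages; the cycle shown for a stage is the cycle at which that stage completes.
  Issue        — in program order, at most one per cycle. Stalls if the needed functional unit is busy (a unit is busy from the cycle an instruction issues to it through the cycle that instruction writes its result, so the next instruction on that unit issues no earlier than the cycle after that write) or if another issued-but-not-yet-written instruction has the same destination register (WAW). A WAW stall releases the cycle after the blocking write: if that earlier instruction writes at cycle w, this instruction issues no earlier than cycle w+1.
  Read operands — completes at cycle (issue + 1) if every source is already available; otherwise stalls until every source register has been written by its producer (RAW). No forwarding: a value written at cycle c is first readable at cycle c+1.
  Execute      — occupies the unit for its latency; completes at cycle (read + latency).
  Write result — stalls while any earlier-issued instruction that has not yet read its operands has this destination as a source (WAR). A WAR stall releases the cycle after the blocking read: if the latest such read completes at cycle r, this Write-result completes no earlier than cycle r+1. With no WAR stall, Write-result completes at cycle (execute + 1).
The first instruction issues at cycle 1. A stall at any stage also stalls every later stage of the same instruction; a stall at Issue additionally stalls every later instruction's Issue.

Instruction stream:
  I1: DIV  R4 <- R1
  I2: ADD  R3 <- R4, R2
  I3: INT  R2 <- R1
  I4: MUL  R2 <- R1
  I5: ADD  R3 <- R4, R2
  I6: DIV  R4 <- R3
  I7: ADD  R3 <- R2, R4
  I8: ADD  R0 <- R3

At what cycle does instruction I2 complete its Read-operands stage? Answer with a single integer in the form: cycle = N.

cycle = 12

c1: issue I1 (DIV)
c2: I1 read-ops · issue I2 (ADD)
c3: issue I3 (INT)
c4: I3 read-ops
c5: I3 finished on INT
c10: I1 finished on DIV
c11: I1→R4
c12: I2 read-ops
c13: I3→R2
c14: I2 finished on ADD · issue I4 (MUL)
c15: I2→R3 · I4 read-ops
c16: issue I5 (ADD)
c17: issue I6 (DIV)
c19: I4 finished on MUL
c20: I4→R2
c21: I5 read-ops
c23: I5 finished on ADD
c24: I5→R3
c25: I6 read-ops · issue I7 (ADD)
c33: I6 finished on DIV
c34: I6→R4
c35: I7 read-ops
c37: I7 finished on ADD
c38: I7→R3
c39: issue I8 (ADD)
c40: I8 read-ops
c42: I8 finished on ADD
c43: I8→R0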